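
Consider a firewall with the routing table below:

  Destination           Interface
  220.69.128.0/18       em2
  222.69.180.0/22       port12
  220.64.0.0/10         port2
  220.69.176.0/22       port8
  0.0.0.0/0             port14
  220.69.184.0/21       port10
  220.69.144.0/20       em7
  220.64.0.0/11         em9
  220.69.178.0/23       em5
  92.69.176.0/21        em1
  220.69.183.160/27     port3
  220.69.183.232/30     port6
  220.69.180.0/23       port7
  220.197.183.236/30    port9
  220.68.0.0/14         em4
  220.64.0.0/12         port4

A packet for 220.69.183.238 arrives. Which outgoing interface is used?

Routes whose prefix contains 220.69.183.238:
  0.0.0.0/0 (default, matches everything) -> port14
  220.64.0.0/10 (220.64.0.0 - 220.127.255.255) -> port2
  220.64.0.0/11 (220.64.0.0 - 220.95.255.255) -> em9
  220.64.0.0/12 (220.64.0.0 - 220.79.255.255) -> port4
  220.68.0.0/14 (220.68.0.0 - 220.71.255.255) -> em4
  220.69.128.0/18 (220.69.128.0 - 220.69.191.255) -> em2
More-specific entries that do NOT match:
  220.69.183.232/30 (220.69.183.232 - 220.69.183.235) does not contain 220.69.183.238
  220.197.183.236/30 (220.197.183.236 - 220.197.183.239) does not contain 220.69.183.238
  220.69.183.160/27 (220.69.183.160 - 220.69.183.191) does not contain 220.69.183.238
  220.69.178.0/23 (220.69.178.0 - 220.69.179.255) does not contain 220.69.183.238
  220.69.180.0/23 (220.69.180.0 - 220.69.181.255) does not contain 220.69.183.238
  222.69.180.0/22 (222.69.180.0 - 222.69.183.255) does not contain 220.69.183.238
  220.69.176.0/22 (220.69.176.0 - 220.69.179.255) does not contain 220.69.183.238
  220.69.184.0/21 (220.69.184.0 - 220.69.191.255) does not contain 220.69.183.238
  92.69.176.0/21 (92.69.176.0 - 92.69.183.255) does not contain 220.69.183.238
  220.69.144.0/20 (220.69.144.0 - 220.69.159.255) does not contain 220.69.183.238
Longest matching prefix is /18 -> interface em2.

em2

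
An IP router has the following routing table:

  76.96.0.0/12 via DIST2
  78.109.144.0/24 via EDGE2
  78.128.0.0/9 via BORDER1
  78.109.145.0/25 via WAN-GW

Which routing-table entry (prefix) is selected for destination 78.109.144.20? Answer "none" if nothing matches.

Entries matching 78.109.144.20:
  78.109.144.0/24 (78.109.144.0 - 78.109.144.255)
Most specific is 78.109.144.0/24.

78.109.144.0/24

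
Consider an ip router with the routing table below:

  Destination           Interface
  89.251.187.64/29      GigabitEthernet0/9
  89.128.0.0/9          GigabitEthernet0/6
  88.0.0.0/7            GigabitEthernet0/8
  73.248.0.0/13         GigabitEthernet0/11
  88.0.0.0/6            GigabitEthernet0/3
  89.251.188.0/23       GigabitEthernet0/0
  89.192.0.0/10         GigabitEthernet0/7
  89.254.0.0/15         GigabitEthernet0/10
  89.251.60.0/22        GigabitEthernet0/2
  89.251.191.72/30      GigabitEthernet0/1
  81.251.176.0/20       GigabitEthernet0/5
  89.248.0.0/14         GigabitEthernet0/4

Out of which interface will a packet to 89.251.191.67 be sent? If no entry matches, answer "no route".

Routes whose prefix contains 89.251.191.67:
  88.0.0.0/6 (88.0.0.0 - 91.255.255.255) -> GigabitEthernet0/3
  88.0.0.0/7 (88.0.0.0 - 89.255.255.255) -> GigabitEthernet0/8
  89.128.0.0/9 (89.128.0.0 - 89.255.255.255) -> GigabitEthernet0/6
  89.192.0.0/10 (89.192.0.0 - 89.255.255.255) -> GigabitEthernet0/7
  89.248.0.0/14 (89.248.0.0 - 89.251.255.255) -> GigabitEthernet0/4
More-specific entries that do NOT match:
  89.251.191.72/30 (89.251.191.72 - 89.251.191.75) does not contain 89.251.191.67
  89.251.187.64/29 (89.251.187.64 - 89.251.187.71) does not contain 89.251.191.67
  89.251.188.0/23 (89.251.188.0 - 89.251.189.255) does not contain 89.251.191.67
  89.251.60.0/22 (89.251.60.0 - 89.251.63.255) does not contain 89.251.191.67
  81.251.176.0/20 (81.251.176.0 - 81.251.191.255) does not contain 89.251.191.67
  89.254.0.0/15 (89.254.0.0 - 89.255.255.255) does not contain 89.251.191.67
Longest matching prefix is /14 -> interface GigabitEthernet0/4.

GigabitEthernet0/4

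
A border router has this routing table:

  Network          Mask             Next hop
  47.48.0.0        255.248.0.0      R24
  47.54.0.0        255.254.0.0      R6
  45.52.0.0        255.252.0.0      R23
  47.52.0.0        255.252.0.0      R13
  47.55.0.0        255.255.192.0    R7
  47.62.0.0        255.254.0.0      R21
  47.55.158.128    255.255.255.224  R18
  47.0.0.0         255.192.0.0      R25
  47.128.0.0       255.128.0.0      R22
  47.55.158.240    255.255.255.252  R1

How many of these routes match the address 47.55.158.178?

Prefixes containing 47.55.158.178:
  47.0.0.0/10 (47.0.0.0 - 47.63.255.255)
  47.48.0.0/13 (47.48.0.0 - 47.55.255.255)
  47.52.0.0/14 (47.52.0.0 - 47.55.255.255)
  47.54.0.0/15 (47.54.0.0 - 47.55.255.255)
Total matching entries: 4.

4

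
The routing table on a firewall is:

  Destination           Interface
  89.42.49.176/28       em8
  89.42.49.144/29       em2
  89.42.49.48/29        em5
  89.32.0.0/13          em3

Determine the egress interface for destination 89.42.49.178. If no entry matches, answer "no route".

Routes whose prefix contains 89.42.49.178:
  89.42.49.176/28 (89.42.49.176 - 89.42.49.191) -> em8
More-specific entries that do NOT match:
  89.42.49.144/29 (89.42.49.144 - 89.42.49.151) does not contain 89.42.49.178
  89.42.49.48/29 (89.42.49.48 - 89.42.49.55) does not contain 89.42.49.178
Longest matching prefix is /28 -> interface em8.

em8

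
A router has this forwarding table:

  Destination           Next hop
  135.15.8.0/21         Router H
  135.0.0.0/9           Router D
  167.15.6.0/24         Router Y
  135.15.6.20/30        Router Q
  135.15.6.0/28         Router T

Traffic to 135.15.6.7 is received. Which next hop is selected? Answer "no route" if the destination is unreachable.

Router T

Routes whose prefix contains 135.15.6.7:
  135.0.0.0/9 (135.0.0.0 - 135.127.255.255) -> Router D
  135.15.6.0/28 (135.15.6.0 - 135.15.6.15) -> Router T
More-specific entries that do NOT match:
  135.15.6.20/30 (135.15.6.20 - 135.15.6.23) does not contain 135.15.6.7
Longest matching prefix is /28 -> next hop Router T.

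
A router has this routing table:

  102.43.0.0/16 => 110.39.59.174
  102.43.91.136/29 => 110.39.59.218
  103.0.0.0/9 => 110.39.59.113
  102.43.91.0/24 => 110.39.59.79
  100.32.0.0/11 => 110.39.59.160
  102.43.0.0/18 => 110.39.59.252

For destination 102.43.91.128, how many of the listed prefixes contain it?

2

Prefixes containing 102.43.91.128:
  102.43.0.0/16 (102.43.0.0 - 102.43.255.255)
  102.43.91.0/24 (102.43.91.0 - 102.43.91.255)
Total matching entries: 2.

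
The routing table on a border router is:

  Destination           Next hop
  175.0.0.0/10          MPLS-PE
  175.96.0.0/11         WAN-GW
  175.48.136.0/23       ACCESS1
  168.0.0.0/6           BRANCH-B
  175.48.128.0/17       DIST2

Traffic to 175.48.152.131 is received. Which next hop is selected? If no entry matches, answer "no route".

DIST2

Routes whose prefix contains 175.48.152.131:
  175.0.0.0/10 (175.0.0.0 - 175.63.255.255) -> MPLS-PE
  175.48.128.0/17 (175.48.128.0 - 175.48.255.255) -> DIST2
More-specific entries that do NOT match:
  175.48.136.0/23 (175.48.136.0 - 175.48.137.255) does not contain 175.48.152.131
Longest matching prefix is /17 -> next hop DIST2.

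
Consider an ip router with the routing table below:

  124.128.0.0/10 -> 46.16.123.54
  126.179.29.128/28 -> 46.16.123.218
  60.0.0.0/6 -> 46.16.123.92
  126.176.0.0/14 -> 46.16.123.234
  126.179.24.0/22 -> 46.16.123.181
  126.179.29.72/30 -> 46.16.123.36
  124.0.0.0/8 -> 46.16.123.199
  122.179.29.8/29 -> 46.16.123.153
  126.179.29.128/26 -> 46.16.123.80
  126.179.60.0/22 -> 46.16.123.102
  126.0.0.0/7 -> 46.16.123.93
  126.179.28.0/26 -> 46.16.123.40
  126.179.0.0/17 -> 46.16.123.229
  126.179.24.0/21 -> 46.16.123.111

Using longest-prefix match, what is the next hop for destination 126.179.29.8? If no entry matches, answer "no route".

46.16.123.111

Routes whose prefix contains 126.179.29.8:
  126.0.0.0/7 (126.0.0.0 - 127.255.255.255) -> 46.16.123.93
  126.176.0.0/14 (126.176.0.0 - 126.179.255.255) -> 46.16.123.234
  126.179.0.0/17 (126.179.0.0 - 126.179.127.255) -> 46.16.123.229
  126.179.24.0/21 (126.179.24.0 - 126.179.31.255) -> 46.16.123.111
More-specific entries that do NOT match:
  126.179.29.72/30 (126.179.29.72 - 126.179.29.75) does not contain 126.179.29.8
  122.179.29.8/29 (122.179.29.8 - 122.179.29.15) does not contain 126.179.29.8
  126.179.29.128/28 (126.179.29.128 - 126.179.29.143) does not contain 126.179.29.8
  126.179.29.128/26 (126.179.29.128 - 126.179.29.191) does not contain 126.179.29.8
  126.179.28.0/26 (126.179.28.0 - 126.179.28.63) does not contain 126.179.29.8
  126.179.24.0/22 (126.179.24.0 - 126.179.27.255) does not contain 126.179.29.8
  126.179.60.0/22 (126.179.60.0 - 126.179.63.255) does not contain 126.179.29.8
Longest matching prefix is /21 -> next hop 46.16.123.111.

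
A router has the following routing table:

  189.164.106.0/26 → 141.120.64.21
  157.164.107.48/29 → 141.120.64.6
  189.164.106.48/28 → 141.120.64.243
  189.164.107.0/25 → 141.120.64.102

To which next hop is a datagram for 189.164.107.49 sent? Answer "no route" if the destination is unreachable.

Routes whose prefix contains 189.164.107.49:
  189.164.107.0/25 (189.164.107.0 - 189.164.107.127) -> 141.120.64.102
More-specific entries that do NOT match:
  157.164.107.48/29 (157.164.107.48 - 157.164.107.55) does not contain 189.164.107.49
  189.164.106.48/28 (189.164.106.48 - 189.164.106.63) does not contain 189.164.107.49
  189.164.106.0/26 (189.164.106.0 - 189.164.106.63) does not contain 189.164.107.49
Longest matching prefix is /25 -> next hop 141.120.64.102.

141.120.64.102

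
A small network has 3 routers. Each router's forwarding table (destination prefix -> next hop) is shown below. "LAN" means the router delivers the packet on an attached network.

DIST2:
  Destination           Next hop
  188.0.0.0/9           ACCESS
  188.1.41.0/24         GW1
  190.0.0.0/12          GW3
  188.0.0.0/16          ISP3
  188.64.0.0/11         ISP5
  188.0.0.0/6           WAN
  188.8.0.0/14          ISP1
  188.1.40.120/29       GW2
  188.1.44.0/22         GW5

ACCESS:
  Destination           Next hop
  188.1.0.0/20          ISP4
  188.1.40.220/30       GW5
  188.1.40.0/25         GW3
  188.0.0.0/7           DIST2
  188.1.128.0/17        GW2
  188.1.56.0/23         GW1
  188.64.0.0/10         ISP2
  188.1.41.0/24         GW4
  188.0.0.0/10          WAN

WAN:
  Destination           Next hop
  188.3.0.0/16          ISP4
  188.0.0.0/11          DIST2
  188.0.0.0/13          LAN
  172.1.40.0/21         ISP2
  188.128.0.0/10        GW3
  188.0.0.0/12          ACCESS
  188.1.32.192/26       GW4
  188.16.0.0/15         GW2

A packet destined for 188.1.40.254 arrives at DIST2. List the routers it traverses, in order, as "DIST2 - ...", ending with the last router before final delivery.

DIST2 - ACCESS - WAN

At DIST2: longest match for 188.1.40.254 is 188.0.0.0/9 -> ACCESS
At ACCESS: longest match for 188.1.40.254 is 188.0.0.0/10 -> WAN
At WAN: longest match for 188.1.40.254 is 188.0.0.0/13 -> LAN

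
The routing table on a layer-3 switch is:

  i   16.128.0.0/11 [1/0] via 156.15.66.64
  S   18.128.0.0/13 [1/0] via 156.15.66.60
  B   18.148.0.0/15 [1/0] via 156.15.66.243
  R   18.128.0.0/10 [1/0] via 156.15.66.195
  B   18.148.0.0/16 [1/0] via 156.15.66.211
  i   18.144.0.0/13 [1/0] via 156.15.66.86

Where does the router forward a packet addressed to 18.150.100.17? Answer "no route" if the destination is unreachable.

156.15.66.86

Routes whose prefix contains 18.150.100.17:
  18.128.0.0/10 (18.128.0.0 - 18.191.255.255) -> 156.15.66.195
  18.144.0.0/13 (18.144.0.0 - 18.151.255.255) -> 156.15.66.86
More-specific entries that do NOT match:
  18.148.0.0/16 (18.148.0.0 - 18.148.255.255) does not contain 18.150.100.17
  18.148.0.0/15 (18.148.0.0 - 18.149.255.255) does not contain 18.150.100.17
Longest matching prefix is /13 -> next hop 156.15.66.86.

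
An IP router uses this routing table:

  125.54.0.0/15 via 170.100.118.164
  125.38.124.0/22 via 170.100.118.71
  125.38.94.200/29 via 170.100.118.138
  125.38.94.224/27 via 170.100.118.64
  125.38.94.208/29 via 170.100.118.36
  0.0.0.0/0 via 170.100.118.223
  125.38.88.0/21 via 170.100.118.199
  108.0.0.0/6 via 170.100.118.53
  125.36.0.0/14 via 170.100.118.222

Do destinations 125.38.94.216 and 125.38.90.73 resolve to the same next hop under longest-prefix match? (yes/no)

yes

125.38.94.216: longest match 125.38.88.0/21 -> 170.100.118.199
125.38.90.73: longest match 125.38.88.0/21 -> 170.100.118.199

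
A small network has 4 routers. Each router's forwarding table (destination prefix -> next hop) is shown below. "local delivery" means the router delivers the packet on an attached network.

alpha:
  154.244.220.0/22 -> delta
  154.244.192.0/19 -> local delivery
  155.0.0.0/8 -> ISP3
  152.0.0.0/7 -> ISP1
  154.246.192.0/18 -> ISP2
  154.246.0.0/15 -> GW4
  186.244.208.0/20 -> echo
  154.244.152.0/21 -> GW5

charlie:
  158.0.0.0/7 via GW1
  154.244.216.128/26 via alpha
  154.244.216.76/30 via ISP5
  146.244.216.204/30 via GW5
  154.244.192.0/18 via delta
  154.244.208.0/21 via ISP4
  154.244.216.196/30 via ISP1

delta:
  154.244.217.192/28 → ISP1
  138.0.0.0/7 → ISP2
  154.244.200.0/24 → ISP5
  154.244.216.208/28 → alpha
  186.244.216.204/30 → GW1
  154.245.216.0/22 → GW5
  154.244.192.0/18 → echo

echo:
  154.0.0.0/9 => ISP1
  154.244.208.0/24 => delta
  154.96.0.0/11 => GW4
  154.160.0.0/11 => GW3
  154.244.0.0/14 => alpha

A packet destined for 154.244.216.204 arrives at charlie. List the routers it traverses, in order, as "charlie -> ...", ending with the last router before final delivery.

charlie -> delta -> echo -> alpha

At charlie: longest match for 154.244.216.204 is 154.244.192.0/18 -> delta
At delta: longest match for 154.244.216.204 is 154.244.192.0/18 -> echo
At echo: longest match for 154.244.216.204 is 154.244.0.0/14 -> alpha
At alpha: longest match for 154.244.216.204 is 154.244.192.0/19 -> local delivery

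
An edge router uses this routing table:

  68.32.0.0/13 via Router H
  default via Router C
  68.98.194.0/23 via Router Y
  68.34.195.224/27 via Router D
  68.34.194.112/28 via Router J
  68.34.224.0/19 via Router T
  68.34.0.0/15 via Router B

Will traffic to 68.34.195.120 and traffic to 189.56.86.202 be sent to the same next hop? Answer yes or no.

68.34.195.120: longest match 68.34.0.0/15 -> Router B
189.56.86.202: longest match 0.0.0.0/0 -> Router C

no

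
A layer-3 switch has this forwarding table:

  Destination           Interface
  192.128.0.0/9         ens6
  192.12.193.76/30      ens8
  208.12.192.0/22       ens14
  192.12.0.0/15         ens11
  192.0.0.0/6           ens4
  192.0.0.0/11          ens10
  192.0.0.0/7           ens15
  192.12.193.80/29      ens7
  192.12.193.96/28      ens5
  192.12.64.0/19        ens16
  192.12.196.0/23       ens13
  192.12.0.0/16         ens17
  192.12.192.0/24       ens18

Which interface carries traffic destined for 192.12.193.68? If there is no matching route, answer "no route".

Routes whose prefix contains 192.12.193.68:
  192.0.0.0/6 (192.0.0.0 - 195.255.255.255) -> ens4
  192.0.0.0/7 (192.0.0.0 - 193.255.255.255) -> ens15
  192.0.0.0/11 (192.0.0.0 - 192.31.255.255) -> ens10
  192.12.0.0/15 (192.12.0.0 - 192.13.255.255) -> ens11
  192.12.0.0/16 (192.12.0.0 - 192.12.255.255) -> ens17
More-specific entries that do NOT match:
  192.12.193.76/30 (192.12.193.76 - 192.12.193.79) does not contain 192.12.193.68
  192.12.193.80/29 (192.12.193.80 - 192.12.193.87) does not contain 192.12.193.68
  192.12.193.96/28 (192.12.193.96 - 192.12.193.111) does not contain 192.12.193.68
  192.12.192.0/24 (192.12.192.0 - 192.12.192.255) does not contain 192.12.193.68
  192.12.196.0/23 (192.12.196.0 - 192.12.197.255) does not contain 192.12.193.68
  208.12.192.0/22 (208.12.192.0 - 208.12.195.255) does not contain 192.12.193.68
  192.12.64.0/19 (192.12.64.0 - 192.12.95.255) does not contain 192.12.193.68
Longest matching prefix is /16 -> interface ens17.

ens17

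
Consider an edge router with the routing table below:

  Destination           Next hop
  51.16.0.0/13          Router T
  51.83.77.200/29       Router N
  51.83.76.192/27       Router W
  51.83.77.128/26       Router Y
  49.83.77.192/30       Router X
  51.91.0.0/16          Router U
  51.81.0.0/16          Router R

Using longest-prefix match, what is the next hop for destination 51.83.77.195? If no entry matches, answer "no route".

no route

No entry's prefix contains 51.83.77.195; there is no default route.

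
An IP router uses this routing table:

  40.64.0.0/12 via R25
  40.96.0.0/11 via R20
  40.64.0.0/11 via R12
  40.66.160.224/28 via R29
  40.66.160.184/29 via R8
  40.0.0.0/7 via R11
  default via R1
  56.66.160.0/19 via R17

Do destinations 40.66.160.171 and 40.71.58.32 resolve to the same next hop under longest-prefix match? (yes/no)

40.66.160.171: longest match 40.64.0.0/12 -> R25
40.71.58.32: longest match 40.64.0.0/12 -> R25

yes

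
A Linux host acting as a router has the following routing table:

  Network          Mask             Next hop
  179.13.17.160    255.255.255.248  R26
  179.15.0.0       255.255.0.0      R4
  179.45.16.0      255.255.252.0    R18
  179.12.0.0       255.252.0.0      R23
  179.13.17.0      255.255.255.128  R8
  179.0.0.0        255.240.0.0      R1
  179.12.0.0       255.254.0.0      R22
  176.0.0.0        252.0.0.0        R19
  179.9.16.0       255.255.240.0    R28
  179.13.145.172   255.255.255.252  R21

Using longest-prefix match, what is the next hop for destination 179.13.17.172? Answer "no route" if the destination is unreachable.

R22

Routes whose prefix contains 179.13.17.172:
  176.0.0.0/6 (176.0.0.0 - 179.255.255.255) -> R19
  179.0.0.0/12 (179.0.0.0 - 179.15.255.255) -> R1
  179.12.0.0/14 (179.12.0.0 - 179.15.255.255) -> R23
  179.12.0.0/15 (179.12.0.0 - 179.13.255.255) -> R22
More-specific entries that do NOT match:
  179.13.145.172/30 (179.13.145.172 - 179.13.145.175) does not contain 179.13.17.172
  179.13.17.160/29 (179.13.17.160 - 179.13.17.167) does not contain 179.13.17.172
  179.13.17.0/25 (179.13.17.0 - 179.13.17.127) does not contain 179.13.17.172
  179.45.16.0/22 (179.45.16.0 - 179.45.19.255) does not contain 179.13.17.172
  179.9.16.0/20 (179.9.16.0 - 179.9.31.255) does not contain 179.13.17.172
  179.15.0.0/16 (179.15.0.0 - 179.15.255.255) does not contain 179.13.17.172
Longest matching prefix is /15 -> next hop R22.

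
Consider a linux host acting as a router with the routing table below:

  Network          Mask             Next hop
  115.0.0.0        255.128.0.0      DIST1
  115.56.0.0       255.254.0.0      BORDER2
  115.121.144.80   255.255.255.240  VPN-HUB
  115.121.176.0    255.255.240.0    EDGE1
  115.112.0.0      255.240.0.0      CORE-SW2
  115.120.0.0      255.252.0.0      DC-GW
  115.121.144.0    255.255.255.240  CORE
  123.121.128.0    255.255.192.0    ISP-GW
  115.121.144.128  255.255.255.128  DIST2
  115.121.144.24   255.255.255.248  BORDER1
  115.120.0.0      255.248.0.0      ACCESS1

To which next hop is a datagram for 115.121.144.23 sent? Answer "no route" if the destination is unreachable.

DC-GW

Routes whose prefix contains 115.121.144.23:
  115.0.0.0/9 (115.0.0.0 - 115.127.255.255) -> DIST1
  115.112.0.0/12 (115.112.0.0 - 115.127.255.255) -> CORE-SW2
  115.120.0.0/13 (115.120.0.0 - 115.127.255.255) -> ACCESS1
  115.120.0.0/14 (115.120.0.0 - 115.123.255.255) -> DC-GW
More-specific entries that do NOT match:
  115.121.144.24/29 (115.121.144.24 - 115.121.144.31) does not contain 115.121.144.23
  115.121.144.80/28 (115.121.144.80 - 115.121.144.95) does not contain 115.121.144.23
  115.121.144.0/28 (115.121.144.0 - 115.121.144.15) does not contain 115.121.144.23
  115.121.144.128/25 (115.121.144.128 - 115.121.144.255) does not contain 115.121.144.23
  115.121.176.0/20 (115.121.176.0 - 115.121.191.255) does not contain 115.121.144.23
  123.121.128.0/18 (123.121.128.0 - 123.121.191.255) does not contain 115.121.144.23
  115.56.0.0/15 (115.56.0.0 - 115.57.255.255) does not contain 115.121.144.23
Longest matching prefix is /14 -> next hop DC-GW.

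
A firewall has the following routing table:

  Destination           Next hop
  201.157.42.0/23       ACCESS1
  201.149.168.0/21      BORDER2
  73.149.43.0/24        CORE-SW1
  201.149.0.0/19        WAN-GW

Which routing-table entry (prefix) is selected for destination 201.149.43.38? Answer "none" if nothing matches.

none

201.149.43.38 is outside every listed prefix and there is no default route.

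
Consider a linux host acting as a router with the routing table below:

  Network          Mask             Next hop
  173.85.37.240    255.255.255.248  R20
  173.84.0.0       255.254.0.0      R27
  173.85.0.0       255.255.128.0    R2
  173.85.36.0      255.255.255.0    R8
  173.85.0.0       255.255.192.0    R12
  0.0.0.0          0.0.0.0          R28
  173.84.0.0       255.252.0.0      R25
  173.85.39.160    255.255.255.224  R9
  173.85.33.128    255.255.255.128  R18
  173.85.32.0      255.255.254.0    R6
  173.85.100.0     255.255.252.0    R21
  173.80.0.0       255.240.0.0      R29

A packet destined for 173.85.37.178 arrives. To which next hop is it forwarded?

R12

Routes whose prefix contains 173.85.37.178:
  0.0.0.0/0 (default, matches everything) -> R28
  173.80.0.0/12 (173.80.0.0 - 173.95.255.255) -> R29
  173.84.0.0/14 (173.84.0.0 - 173.87.255.255) -> R25
  173.84.0.0/15 (173.84.0.0 - 173.85.255.255) -> R27
  173.85.0.0/17 (173.85.0.0 - 173.85.127.255) -> R2
  173.85.0.0/18 (173.85.0.0 - 173.85.63.255) -> R12
More-specific entries that do NOT match:
  173.85.37.240/29 (173.85.37.240 - 173.85.37.247) does not contain 173.85.37.178
  173.85.39.160/27 (173.85.39.160 - 173.85.39.191) does not contain 173.85.37.178
  173.85.33.128/25 (173.85.33.128 - 173.85.33.255) does not contain 173.85.37.178
  173.85.36.0/24 (173.85.36.0 - 173.85.36.255) does not contain 173.85.37.178
  173.85.32.0/23 (173.85.32.0 - 173.85.33.255) does not contain 173.85.37.178
  173.85.100.0/22 (173.85.100.0 - 173.85.103.255) does not contain 173.85.37.178
Longest matching prefix is /18 -> next hop R12.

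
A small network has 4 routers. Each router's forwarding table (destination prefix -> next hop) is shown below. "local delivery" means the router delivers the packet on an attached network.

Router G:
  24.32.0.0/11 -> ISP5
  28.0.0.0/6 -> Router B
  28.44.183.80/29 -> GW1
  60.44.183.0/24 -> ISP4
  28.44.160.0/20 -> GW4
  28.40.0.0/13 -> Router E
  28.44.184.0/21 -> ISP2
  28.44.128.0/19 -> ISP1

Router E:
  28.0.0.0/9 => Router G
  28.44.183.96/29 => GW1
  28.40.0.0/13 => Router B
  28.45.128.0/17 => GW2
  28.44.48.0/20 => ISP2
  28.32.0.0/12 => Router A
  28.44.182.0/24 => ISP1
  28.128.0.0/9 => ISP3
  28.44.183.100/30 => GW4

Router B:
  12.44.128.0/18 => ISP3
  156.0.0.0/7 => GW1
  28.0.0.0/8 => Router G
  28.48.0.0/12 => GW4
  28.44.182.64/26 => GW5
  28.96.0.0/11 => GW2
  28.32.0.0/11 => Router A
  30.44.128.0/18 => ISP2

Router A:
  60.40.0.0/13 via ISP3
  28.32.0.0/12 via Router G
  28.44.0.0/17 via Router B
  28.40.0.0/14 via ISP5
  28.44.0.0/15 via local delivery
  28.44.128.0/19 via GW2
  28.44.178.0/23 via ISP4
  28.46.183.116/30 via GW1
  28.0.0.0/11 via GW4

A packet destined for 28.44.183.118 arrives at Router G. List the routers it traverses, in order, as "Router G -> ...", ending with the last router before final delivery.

At Router G: longest match for 28.44.183.118 is 28.40.0.0/13 -> Router E
At Router E: longest match for 28.44.183.118 is 28.40.0.0/13 -> Router B
At Router B: longest match for 28.44.183.118 is 28.32.0.0/11 -> Router A
At Router A: longest match for 28.44.183.118 is 28.44.0.0/15 -> local delivery

Router G -> Router E -> Router B -> Router A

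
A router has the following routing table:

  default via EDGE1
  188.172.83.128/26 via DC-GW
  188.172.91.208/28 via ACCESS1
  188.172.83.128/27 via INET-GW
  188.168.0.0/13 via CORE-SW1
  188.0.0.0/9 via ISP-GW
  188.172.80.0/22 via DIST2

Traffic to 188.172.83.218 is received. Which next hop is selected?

DIST2

Routes whose prefix contains 188.172.83.218:
  0.0.0.0/0 (default, matches everything) -> EDGE1
  188.168.0.0/13 (188.168.0.0 - 188.175.255.255) -> CORE-SW1
  188.172.80.0/22 (188.172.80.0 - 188.172.83.255) -> DIST2
More-specific entries that do NOT match:
  188.172.91.208/28 (188.172.91.208 - 188.172.91.223) does not contain 188.172.83.218
  188.172.83.128/27 (188.172.83.128 - 188.172.83.159) does not contain 188.172.83.218
  188.172.83.128/26 (188.172.83.128 - 188.172.83.191) does not contain 188.172.83.218
Longest matching prefix is /22 -> next hop DIST2.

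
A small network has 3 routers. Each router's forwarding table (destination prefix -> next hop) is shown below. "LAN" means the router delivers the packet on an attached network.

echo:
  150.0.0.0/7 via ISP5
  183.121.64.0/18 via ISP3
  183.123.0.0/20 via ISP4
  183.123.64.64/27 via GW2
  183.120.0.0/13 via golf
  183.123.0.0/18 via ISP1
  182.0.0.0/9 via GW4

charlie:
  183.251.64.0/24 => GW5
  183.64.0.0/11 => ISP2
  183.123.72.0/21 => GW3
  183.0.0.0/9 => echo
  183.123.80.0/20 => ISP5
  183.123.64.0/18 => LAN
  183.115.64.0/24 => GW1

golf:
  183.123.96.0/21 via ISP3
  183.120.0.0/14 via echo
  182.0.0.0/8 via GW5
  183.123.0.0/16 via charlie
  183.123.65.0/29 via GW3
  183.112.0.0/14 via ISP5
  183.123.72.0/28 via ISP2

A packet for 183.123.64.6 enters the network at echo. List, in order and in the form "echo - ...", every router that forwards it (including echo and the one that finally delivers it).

At echo: longest match for 183.123.64.6 is 183.120.0.0/13 -> golf
At golf: longest match for 183.123.64.6 is 183.123.0.0/16 -> charlie
At charlie: longest match for 183.123.64.6 is 183.123.64.0/18 -> LAN

echo - golf - charlie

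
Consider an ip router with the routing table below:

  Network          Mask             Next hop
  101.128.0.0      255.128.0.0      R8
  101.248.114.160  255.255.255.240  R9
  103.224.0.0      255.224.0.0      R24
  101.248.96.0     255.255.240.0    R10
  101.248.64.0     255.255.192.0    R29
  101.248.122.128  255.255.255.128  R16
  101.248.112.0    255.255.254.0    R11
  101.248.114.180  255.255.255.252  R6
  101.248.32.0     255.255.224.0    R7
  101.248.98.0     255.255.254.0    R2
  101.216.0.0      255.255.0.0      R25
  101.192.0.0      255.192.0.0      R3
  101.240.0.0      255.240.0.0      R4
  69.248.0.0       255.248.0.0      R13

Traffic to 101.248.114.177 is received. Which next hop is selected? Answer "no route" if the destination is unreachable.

Routes whose prefix contains 101.248.114.177:
  101.128.0.0/9 (101.128.0.0 - 101.255.255.255) -> R8
  101.192.0.0/10 (101.192.0.0 - 101.255.255.255) -> R3
  101.240.0.0/12 (101.240.0.0 - 101.255.255.255) -> R4
  101.248.64.0/18 (101.248.64.0 - 101.248.127.255) -> R29
More-specific entries that do NOT match:
  101.248.114.180/30 (101.248.114.180 - 101.248.114.183) does not contain 101.248.114.177
  101.248.114.160/28 (101.248.114.160 - 101.248.114.175) does not contain 101.248.114.177
  101.248.122.128/25 (101.248.122.128 - 101.248.122.255) does not contain 101.248.114.177
  101.248.112.0/23 (101.248.112.0 - 101.248.113.255) does not contain 101.248.114.177
  101.248.98.0/23 (101.248.98.0 - 101.248.99.255) does not contain 101.248.114.177
  101.248.96.0/20 (101.248.96.0 - 101.248.111.255) does not contain 101.248.114.177
  101.248.32.0/19 (101.248.32.0 - 101.248.63.255) does not contain 101.248.114.177
Longest matching prefix is /18 -> next hop R29.

R29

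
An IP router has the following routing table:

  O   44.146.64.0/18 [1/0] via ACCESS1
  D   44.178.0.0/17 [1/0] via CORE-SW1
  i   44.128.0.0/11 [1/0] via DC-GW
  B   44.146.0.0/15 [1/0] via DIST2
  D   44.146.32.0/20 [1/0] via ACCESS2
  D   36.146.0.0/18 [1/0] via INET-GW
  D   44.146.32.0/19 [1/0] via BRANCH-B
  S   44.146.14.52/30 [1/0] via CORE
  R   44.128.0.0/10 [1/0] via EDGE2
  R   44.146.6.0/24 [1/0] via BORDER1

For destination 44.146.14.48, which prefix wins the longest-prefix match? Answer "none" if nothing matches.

44.146.0.0/15

Entries matching 44.146.14.48:
  44.128.0.0/10 (44.128.0.0 - 44.191.255.255)
  44.128.0.0/11 (44.128.0.0 - 44.159.255.255)
  44.146.0.0/15 (44.146.0.0 - 44.147.255.255)
Most specific is 44.146.0.0/15.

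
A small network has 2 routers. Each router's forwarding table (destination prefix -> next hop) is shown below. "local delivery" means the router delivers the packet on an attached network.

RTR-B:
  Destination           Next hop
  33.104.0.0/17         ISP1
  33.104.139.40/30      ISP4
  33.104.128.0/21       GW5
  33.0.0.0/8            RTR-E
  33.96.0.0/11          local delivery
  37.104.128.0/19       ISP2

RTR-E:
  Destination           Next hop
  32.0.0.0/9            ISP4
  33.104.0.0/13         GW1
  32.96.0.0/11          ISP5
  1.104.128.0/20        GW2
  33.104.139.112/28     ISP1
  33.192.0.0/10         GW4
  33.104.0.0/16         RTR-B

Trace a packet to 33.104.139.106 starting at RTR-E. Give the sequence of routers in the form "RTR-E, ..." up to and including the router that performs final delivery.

RTR-E, RTR-B

At RTR-E: longest match for 33.104.139.106 is 33.104.0.0/16 -> RTR-B
At RTR-B: longest match for 33.104.139.106 is 33.96.0.0/11 -> local delivery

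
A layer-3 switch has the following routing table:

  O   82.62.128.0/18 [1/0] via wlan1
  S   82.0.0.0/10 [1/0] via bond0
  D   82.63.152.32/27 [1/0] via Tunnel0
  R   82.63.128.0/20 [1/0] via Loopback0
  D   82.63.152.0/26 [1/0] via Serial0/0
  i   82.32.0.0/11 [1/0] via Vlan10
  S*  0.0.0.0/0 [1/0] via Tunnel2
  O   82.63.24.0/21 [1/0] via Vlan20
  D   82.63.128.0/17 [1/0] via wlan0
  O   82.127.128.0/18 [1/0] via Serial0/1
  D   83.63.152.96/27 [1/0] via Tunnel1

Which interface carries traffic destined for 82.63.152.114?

wlan0

Routes whose prefix contains 82.63.152.114:
  0.0.0.0/0 (default, matches everything) -> Tunnel2
  82.0.0.0/10 (82.0.0.0 - 82.63.255.255) -> bond0
  82.32.0.0/11 (82.32.0.0 - 82.63.255.255) -> Vlan10
  82.63.128.0/17 (82.63.128.0 - 82.63.255.255) -> wlan0
More-specific entries that do NOT match:
  82.63.152.32/27 (82.63.152.32 - 82.63.152.63) does not contain 82.63.152.114
  83.63.152.96/27 (83.63.152.96 - 83.63.152.127) does not contain 82.63.152.114
  82.63.152.0/26 (82.63.152.0 - 82.63.152.63) does not contain 82.63.152.114
  82.63.24.0/21 (82.63.24.0 - 82.63.31.255) does not contain 82.63.152.114
  82.63.128.0/20 (82.63.128.0 - 82.63.143.255) does not contain 82.63.152.114
  82.62.128.0/18 (82.62.128.0 - 82.62.191.255) does not contain 82.63.152.114
  82.127.128.0/18 (82.127.128.0 - 82.127.191.255) does not contain 82.63.152.114
Longest matching prefix is /17 -> interface wlan0.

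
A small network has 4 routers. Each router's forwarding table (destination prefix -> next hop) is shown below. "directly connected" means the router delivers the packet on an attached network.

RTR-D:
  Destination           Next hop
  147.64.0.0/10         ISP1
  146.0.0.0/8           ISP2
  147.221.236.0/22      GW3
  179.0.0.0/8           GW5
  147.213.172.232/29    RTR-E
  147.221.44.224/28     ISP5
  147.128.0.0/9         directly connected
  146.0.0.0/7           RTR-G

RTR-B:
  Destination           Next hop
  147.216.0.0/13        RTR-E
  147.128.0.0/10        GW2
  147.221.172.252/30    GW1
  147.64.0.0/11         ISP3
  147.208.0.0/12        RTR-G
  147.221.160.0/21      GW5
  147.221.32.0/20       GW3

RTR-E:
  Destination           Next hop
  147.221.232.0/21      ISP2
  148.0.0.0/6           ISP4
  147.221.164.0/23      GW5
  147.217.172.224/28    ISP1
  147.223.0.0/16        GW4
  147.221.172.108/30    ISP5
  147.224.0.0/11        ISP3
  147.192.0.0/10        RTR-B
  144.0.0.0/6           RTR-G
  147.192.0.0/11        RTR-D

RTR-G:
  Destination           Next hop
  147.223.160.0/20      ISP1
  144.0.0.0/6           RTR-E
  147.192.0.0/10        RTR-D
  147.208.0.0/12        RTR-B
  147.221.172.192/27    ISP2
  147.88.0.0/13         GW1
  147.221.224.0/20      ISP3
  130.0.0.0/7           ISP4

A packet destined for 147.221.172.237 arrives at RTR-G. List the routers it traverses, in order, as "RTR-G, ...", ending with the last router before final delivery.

At RTR-G: longest match for 147.221.172.237 is 147.208.0.0/12 -> RTR-B
At RTR-B: longest match for 147.221.172.237 is 147.216.0.0/13 -> RTR-E
At RTR-E: longest match for 147.221.172.237 is 147.192.0.0/11 -> RTR-D
At RTR-D: longest match for 147.221.172.237 is 147.128.0.0/9 -> directly connected

RTR-G, RTR-B, RTR-E, RTR-D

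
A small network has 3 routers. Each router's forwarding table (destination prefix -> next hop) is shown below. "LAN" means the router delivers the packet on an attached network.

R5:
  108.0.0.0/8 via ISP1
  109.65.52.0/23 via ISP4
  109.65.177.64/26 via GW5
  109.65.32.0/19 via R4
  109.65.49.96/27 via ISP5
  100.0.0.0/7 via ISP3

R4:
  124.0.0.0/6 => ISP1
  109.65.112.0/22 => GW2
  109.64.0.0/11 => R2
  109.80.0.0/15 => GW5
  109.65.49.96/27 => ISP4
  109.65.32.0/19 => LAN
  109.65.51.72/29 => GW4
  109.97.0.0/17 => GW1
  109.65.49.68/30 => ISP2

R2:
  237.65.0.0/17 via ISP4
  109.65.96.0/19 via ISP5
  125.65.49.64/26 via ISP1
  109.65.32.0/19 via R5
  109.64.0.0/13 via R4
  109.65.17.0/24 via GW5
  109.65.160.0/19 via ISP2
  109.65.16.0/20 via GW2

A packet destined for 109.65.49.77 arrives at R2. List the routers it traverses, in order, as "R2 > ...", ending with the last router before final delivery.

At R2: longest match for 109.65.49.77 is 109.65.32.0/19 -> R5
At R5: longest match for 109.65.49.77 is 109.65.32.0/19 -> R4
At R4: longest match for 109.65.49.77 is 109.65.32.0/19 -> LAN

R2 > R5 > R4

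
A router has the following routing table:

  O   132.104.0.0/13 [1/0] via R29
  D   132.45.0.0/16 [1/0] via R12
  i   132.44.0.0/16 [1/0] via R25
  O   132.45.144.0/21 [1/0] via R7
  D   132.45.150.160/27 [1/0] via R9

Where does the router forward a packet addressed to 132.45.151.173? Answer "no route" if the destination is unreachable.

R7

Routes whose prefix contains 132.45.151.173:
  132.45.0.0/16 (132.45.0.0 - 132.45.255.255) -> R12
  132.45.144.0/21 (132.45.144.0 - 132.45.151.255) -> R7
More-specific entries that do NOT match:
  132.45.150.160/27 (132.45.150.160 - 132.45.150.191) does not contain 132.45.151.173
Longest matching prefix is /21 -> next hop R7.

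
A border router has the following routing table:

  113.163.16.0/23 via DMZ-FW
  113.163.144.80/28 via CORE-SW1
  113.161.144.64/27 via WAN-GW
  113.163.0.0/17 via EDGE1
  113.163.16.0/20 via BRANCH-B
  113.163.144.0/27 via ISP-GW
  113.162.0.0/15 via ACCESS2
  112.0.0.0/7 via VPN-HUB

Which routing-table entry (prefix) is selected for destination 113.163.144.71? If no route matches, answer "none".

Entries matching 113.163.144.71:
  112.0.0.0/7 (112.0.0.0 - 113.255.255.255)
  113.162.0.0/15 (113.162.0.0 - 113.163.255.255)
Most specific is 113.162.0.0/15.

113.162.0.0/15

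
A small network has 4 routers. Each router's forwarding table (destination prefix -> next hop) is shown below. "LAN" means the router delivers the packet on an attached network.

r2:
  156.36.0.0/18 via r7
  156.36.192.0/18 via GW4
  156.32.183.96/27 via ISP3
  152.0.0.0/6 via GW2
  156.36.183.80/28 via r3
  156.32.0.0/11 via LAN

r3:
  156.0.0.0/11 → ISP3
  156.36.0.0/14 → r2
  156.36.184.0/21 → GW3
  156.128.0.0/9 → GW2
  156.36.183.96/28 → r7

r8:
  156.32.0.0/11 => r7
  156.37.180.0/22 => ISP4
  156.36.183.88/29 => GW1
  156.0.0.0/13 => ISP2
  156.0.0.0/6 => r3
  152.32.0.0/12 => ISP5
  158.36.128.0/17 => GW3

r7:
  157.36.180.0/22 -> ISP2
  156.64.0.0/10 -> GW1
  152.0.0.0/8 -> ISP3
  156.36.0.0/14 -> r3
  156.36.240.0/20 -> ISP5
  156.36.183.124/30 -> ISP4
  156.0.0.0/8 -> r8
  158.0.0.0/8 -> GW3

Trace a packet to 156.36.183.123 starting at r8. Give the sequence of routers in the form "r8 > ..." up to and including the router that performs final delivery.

At r8: longest match for 156.36.183.123 is 156.32.0.0/11 -> r7
At r7: longest match for 156.36.183.123 is 156.36.0.0/14 -> r3
At r3: longest match for 156.36.183.123 is 156.36.0.0/14 -> r2
At r2: longest match for 156.36.183.123 is 156.32.0.0/11 -> LAN

r8 > r7 > r3 > r2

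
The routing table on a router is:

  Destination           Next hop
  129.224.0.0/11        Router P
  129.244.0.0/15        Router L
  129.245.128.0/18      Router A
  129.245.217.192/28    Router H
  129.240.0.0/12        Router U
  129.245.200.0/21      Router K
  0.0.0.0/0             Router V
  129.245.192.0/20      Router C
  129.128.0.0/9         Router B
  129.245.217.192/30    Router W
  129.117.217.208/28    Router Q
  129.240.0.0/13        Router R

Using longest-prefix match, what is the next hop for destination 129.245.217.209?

Router L

Routes whose prefix contains 129.245.217.209:
  0.0.0.0/0 (default, matches everything) -> Router V
  129.128.0.0/9 (129.128.0.0 - 129.255.255.255) -> Router B
  129.224.0.0/11 (129.224.0.0 - 129.255.255.255) -> Router P
  129.240.0.0/12 (129.240.0.0 - 129.255.255.255) -> Router U
  129.240.0.0/13 (129.240.0.0 - 129.247.255.255) -> Router R
  129.244.0.0/15 (129.244.0.0 - 129.245.255.255) -> Router L
More-specific entries that do NOT match:
  129.245.217.192/30 (129.245.217.192 - 129.245.217.195) does not contain 129.245.217.209
  129.245.217.192/28 (129.245.217.192 - 129.245.217.207) does not contain 129.245.217.209
  129.117.217.208/28 (129.117.217.208 - 129.117.217.223) does not contain 129.245.217.209
  129.245.200.0/21 (129.245.200.0 - 129.245.207.255) does not contain 129.245.217.209
  129.245.192.0/20 (129.245.192.0 - 129.245.207.255) does not contain 129.245.217.209
  129.245.128.0/18 (129.245.128.0 - 129.245.191.255) does not contain 129.245.217.209
Longest matching prefix is /15 -> next hop Router L.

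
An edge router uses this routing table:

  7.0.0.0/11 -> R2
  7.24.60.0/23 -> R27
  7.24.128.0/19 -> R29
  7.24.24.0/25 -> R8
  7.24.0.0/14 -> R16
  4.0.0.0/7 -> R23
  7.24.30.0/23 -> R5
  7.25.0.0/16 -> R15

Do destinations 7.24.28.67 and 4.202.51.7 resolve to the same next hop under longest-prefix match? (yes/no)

no

7.24.28.67: longest match 7.24.0.0/14 -> R16
4.202.51.7: longest match 4.0.0.0/7 -> R23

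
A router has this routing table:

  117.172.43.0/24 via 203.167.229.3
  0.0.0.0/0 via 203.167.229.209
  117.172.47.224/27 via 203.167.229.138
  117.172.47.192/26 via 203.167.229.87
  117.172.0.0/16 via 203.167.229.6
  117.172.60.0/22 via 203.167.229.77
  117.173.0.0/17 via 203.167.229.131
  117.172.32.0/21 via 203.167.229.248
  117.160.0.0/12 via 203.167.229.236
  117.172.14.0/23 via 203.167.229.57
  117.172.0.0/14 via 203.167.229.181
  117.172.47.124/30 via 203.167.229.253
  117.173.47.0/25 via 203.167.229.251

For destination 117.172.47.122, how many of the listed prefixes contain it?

4

Prefixes containing 117.172.47.122:
  0.0.0.0/0 (default, matches everything)
  117.160.0.0/12 (117.160.0.0 - 117.175.255.255)
  117.172.0.0/14 (117.172.0.0 - 117.175.255.255)
  117.172.0.0/16 (117.172.0.0 - 117.172.255.255)
Total matching entries: 4.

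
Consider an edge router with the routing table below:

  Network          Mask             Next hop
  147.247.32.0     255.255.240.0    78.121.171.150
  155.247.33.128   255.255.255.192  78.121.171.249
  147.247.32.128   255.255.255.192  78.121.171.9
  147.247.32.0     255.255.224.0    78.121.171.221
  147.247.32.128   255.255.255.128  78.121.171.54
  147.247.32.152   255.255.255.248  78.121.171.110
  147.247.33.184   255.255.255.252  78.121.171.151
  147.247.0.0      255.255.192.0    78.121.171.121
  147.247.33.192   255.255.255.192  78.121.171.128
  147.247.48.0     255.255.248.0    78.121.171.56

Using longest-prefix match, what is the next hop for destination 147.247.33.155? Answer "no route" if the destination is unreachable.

Routes whose prefix contains 147.247.33.155:
  147.247.0.0/18 (147.247.0.0 - 147.247.63.255) -> 78.121.171.121
  147.247.32.0/19 (147.247.32.0 - 147.247.63.255) -> 78.121.171.221
  147.247.32.0/20 (147.247.32.0 - 147.247.47.255) -> 78.121.171.150
More-specific entries that do NOT match:
  147.247.33.184/30 (147.247.33.184 - 147.247.33.187) does not contain 147.247.33.155
  147.247.32.152/29 (147.247.32.152 - 147.247.32.159) does not contain 147.247.33.155
  155.247.33.128/26 (155.247.33.128 - 155.247.33.191) does not contain 147.247.33.155
  147.247.32.128/26 (147.247.32.128 - 147.247.32.191) does not contain 147.247.33.155
  147.247.33.192/26 (147.247.33.192 - 147.247.33.255) does not contain 147.247.33.155
  147.247.32.128/25 (147.247.32.128 - 147.247.32.255) does not contain 147.247.33.155
  147.247.48.0/21 (147.247.48.0 - 147.247.55.255) does not contain 147.247.33.155
Longest matching prefix is /20 -> next hop 78.121.171.150.

78.121.171.150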